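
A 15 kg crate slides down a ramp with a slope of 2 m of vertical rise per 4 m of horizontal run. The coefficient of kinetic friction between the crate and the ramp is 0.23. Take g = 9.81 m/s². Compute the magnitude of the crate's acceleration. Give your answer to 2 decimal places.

Resolving the weight along the incline: the component pulling the crate down the slope is mg sin 26.57° = 15 × 9.81 × 0.4472 = 65.805 N, and the normal force is N = mg cos 26.57° = 15 × 9.81 × 0.8944 = 131.611 N.
Kinetic friction acts up the slope with magnitude f = μN = 0.23 × 131.611 = 30.271 N.
Net force along the incline is 65.805 − 30.271 = 35.534 N, so a = 35.534 / 15 = 2.3689 m/s².

2.37 m/s²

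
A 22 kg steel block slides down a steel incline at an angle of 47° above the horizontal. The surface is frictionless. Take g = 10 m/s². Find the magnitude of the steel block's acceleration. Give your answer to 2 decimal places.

Resolving the weight along the incline: the component pulling the steel block down the slope is mg sin 47° = 22 × 10 × 0.7314 = 160.908 N, and the normal force is N = mg cos 47° = 22 × 10 × 0.6820 = 150.040 N.
With no friction the net force along the incline is 160.908 N, so a = g sin 47° = 160.908 / 22 = 7.3140 m/s².

7.31 m/s²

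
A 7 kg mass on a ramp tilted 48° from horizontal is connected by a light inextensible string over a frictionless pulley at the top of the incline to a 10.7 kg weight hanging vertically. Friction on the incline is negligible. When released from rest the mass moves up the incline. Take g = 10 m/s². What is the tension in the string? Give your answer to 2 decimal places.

73.76 N

For the mass on the incline: the weight component along the slope is m₁g sin 48° = 7 × 10 × 0.7431 = 52.017 N and the normal force is N = m₁g cos 48° = 46.839 N.
Newton's second law for the mass (up-slope positive): T − 52.017 = 7 a. For the hanging weight (downward positive): 10.7 × 10 − T = 10.7 a.
Adding the two equations eliminates T: 54.983 = 17.7 a, so a = 3.1064 m/s².
Then from the hanging weight's equation, T = 10.7 × (10 − 3.1064) = 73.762 N.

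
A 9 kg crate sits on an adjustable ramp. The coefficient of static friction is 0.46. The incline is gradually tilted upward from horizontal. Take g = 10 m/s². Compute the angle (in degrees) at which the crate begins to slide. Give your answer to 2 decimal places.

24.70°

At the threshold of sliding, static friction is at its maximum μ_s N and exactly balances the weight component along the incline: mg sin θ = μ_s mg cos θ.
Hence tan θ = μ_s = 0.46, so θ = arctan(0.46) = 24.7024°.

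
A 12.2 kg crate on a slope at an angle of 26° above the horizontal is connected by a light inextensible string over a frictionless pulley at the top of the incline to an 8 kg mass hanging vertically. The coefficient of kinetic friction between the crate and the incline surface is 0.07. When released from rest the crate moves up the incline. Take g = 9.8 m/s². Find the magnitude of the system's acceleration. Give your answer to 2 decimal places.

0.91 m/s²

For the crate on the incline: the weight component along the slope is m₁g sin 26° = 12.2 × 9.8 × 0.4384 = 52.415 N and the normal force is N = m₁g cos 26° = 107.460 N.
Kinetic friction opposes the crate's motion up the incline: f = μN = 0.07 × 107.460 = 7.522 N acting down the slope.
Newton's second law for the crate (up-slope positive): T − 52.415 − 7.522 = 12.2 a. For the hanging mass (downward positive): 8 × 9.8 − T = 8 a.
Adding the two equations eliminates T: 18.463 = 20.2 a, so a = 0.9140 m/s².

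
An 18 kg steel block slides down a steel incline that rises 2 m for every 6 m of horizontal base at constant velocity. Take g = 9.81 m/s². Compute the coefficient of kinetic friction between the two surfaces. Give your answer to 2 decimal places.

0.33

At constant velocity the net force along the incline is zero: mg sin 18.43° = μ mg cos 18.43°.
So μ = tan 18.43° = 0.3162 / 0.9487 = 0.3333.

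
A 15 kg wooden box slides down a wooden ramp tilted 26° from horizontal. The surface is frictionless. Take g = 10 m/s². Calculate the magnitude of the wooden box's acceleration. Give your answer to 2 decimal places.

4.38 m/s²

Resolving the weight along the incline: the component pulling the wooden box down the slope is mg sin 26° = 15 × 10 × 0.4384 = 65.760 N, and the normal force is N = mg cos 26° = 15 × 10 × 0.8988 = 134.820 N.
With no friction the net force along the incline is 65.760 N, so a = g sin 26° = 65.760 / 15 = 4.3840 m/s².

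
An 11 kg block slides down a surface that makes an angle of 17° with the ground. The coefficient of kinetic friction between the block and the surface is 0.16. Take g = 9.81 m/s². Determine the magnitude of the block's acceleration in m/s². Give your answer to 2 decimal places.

Resolving the weight along the incline: the component pulling the block down the slope is mg sin 17° = 11 × 9.81 × 0.2924 = 31.553 N, and the normal force is N = mg cos 17° = 11 × 9.81 × 0.9563 = 103.194 N.
Kinetic friction acts up the slope with magnitude f = μN = 0.16 × 103.194 = 16.511 N.
Net force along the incline is 31.553 − 16.511 = 15.042 N, so a = 15.042 / 11 = 1.3675 m/s².

1.37 m/s²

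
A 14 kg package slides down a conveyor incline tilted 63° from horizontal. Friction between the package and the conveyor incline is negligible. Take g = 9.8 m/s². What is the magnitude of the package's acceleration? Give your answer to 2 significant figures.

Resolving the weight along the incline: the component pulling the package down the slope is mg sin 63° = 14 × 9.8 × 0.8910 = 122.245 N, and the normal force is N = mg cos 63° = 14 × 9.8 × 0.4540 = 62.289 N.
With no friction the net force along the incline is 122.245 N, so a = g sin 63° = 122.245 / 14 = 8.7318 m/s².

8.7 m/s²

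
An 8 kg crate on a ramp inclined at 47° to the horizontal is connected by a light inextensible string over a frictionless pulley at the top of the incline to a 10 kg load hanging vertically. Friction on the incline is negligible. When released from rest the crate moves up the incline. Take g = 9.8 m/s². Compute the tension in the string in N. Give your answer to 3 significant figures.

75.4 N

For the crate on the incline: the weight component along the slope is m₁g sin 47° = 8 × 9.8 × 0.7314 = 57.342 N and the normal force is N = m₁g cos 47° = 53.469 N.
Newton's second law for the crate (up-slope positive): T − 57.342 = 8 a. For the hanging load (downward positive): 10 × 9.8 − T = 10 a.
Adding the two equations eliminates T: 40.658 = 18 a, so a = 2.2588 m/s².
Then from the hanging load's equation, T = 10 × (9.8 − 2.2588) = 75.412 N.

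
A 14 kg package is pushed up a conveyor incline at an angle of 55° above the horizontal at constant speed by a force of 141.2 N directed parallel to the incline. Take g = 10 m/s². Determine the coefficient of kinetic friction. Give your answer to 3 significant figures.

0.330

At constant speed ΣF = 0 along the incline. The applied 141.2 N acts up the slope; the weight component mg sin 55° = 114.681 N and kinetic friction μN both act down the slope.
So 141.2 = 114.681 + μ × 80.301, giving μ = (141.2 − 114.681) / 80.301 = 0.3302.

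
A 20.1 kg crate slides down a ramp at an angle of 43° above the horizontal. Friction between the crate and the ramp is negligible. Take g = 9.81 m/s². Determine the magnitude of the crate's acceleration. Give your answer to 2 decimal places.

6.69 m/s²

Resolving the weight along the incline: the component pulling the crate down the slope is mg sin 43° = 20.1 × 9.81 × 0.6820 = 134.477 N, and the normal force is N = mg cos 43° = 20.1 × 9.81 × 0.7314 = 144.218 N.
With no friction the net force along the incline is 134.477 N, so a = g sin 43° = 134.477 / 20.1 = 6.6904 m/s².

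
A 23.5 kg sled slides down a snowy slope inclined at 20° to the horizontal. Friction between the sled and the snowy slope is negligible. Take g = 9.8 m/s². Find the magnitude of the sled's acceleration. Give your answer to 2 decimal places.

3.35 m/s²

Resolving the weight along the incline: the component pulling the sled down the slope is mg sin 20° = 23.5 × 9.8 × 0.3420 = 78.763 N, and the normal force is N = mg cos 20° = 23.5 × 9.8 × 0.9397 = 216.413 N.
With no friction the net force along the incline is 78.763 N, so a = g sin 20° = 78.763 / 23.5 = 3.3516 m/s².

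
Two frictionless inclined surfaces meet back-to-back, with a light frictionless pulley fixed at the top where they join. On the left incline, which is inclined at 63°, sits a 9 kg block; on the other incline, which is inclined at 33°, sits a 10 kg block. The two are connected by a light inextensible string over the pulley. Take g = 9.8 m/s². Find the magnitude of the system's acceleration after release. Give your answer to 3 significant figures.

1.33 m/s²

Resolve each weight along its own incline: the 9 kg mass has component 9 × 9.8 × sin 63° = 78.587 N down its slope, and the 10 kg mass has 10 × 9.8 × sin 33° = 53.375 N down its slope.
The 9 kg side's 78.587 N exceeds the other side's 53.375 N, so that mass slides down and the 10 kg mass slides up. Taking that direction as positive, Newton's second law for the whole system gives 78.587 − 53.375 = (9 + 10) a, so a = 25.212 / 19 = 1.3269 m/s².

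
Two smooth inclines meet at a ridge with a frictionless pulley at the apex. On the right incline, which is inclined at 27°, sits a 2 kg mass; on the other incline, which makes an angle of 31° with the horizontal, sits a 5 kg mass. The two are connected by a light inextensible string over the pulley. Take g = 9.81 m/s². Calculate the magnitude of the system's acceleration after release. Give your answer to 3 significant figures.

2.34 m/s²

Resolve each weight along its own incline: the 2 kg mass has component 2 × 9.81 × sin 27° = 8.907 N down its slope, and the 5 kg mass has 5 × 9.81 × sin 31° = 25.263 N down its slope.
The 5 kg side's 25.263 N exceeds the other side's 8.907 N, so that mass slides down and the 2 kg mass slides up. Taking that direction as positive, Newton's second law for the whole system gives 25.263 − 8.907 = (2 + 5) a, so a = 16.356 / 7 = 2.3366 m/s².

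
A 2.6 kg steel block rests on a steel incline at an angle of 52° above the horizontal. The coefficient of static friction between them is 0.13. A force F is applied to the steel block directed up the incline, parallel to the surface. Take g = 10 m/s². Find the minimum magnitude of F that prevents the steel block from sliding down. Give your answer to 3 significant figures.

18.4 N

The normal force is N = mg cos 52° = 16.007 N. With F at its minimum the steel block is on the verge of sliding down, so static friction is at its maximum μ_s N = 0.13 × 16.007 = 2.081 N and acts up the slope.
Equilibrium along the incline: F + μ_s N = mg sin 52°, so F = 20.488 − 2.081 = 18.407 N.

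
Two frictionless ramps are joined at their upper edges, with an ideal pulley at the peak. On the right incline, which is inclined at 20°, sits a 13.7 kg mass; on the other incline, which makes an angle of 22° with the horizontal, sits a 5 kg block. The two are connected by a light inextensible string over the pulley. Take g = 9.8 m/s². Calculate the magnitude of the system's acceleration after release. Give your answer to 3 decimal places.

Resolve each weight along its own incline: the 13.7 kg mass has component 13.7 × 9.8 × sin 20° = 45.920 N down its slope, and the 5 kg mass has 5 × 9.8 × sin 22° = 18.356 N down its slope.
The 13.7 kg side's 45.920 N exceeds the other side's 18.356 N, so that mass slides down and the 5 kg mass slides up. Taking that direction as positive, Newton's second law for the whole system gives 45.920 − 18.356 = (13.7 + 5) a, so a = 27.564 / 18.7 = 1.4740 m/s².

1.474 m/s²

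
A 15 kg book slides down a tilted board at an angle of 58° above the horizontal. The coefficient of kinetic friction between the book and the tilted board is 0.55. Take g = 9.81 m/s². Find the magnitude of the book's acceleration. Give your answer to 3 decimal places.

5.460 m/s²

Resolving the weight along the incline: the component pulling the book down the slope is mg sin 58° = 15 × 9.81 × 0.8480 = 124.783 N, and the normal force is N = mg cos 58° = 15 × 9.81 × 0.5299 = 77.975 N.
Kinetic friction acts up the slope with magnitude f = μN = 0.55 × 77.975 = 42.886 N.
Net force along the incline is 124.783 − 42.886 = 81.897 N, so a = 81.897 / 15 = 5.4598 m/s².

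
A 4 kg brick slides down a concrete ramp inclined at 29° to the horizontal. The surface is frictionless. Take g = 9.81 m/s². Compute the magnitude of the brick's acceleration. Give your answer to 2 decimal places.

Resolving the weight along the incline: the component pulling the brick down the slope is mg sin 29° = 4 × 9.81 × 0.4848 = 19.024 N, and the normal force is N = mg cos 29° = 4 × 9.81 × 0.8746 = 34.319 N.
With no friction the net force along the incline is 19.024 N, so a = g sin 29° = 19.024 / 4 = 4.7560 m/s².

4.76 m/s²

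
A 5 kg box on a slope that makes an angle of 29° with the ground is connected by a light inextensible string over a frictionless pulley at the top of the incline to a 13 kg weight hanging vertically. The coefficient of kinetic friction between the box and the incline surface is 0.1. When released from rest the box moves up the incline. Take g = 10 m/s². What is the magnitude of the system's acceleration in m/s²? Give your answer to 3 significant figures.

For the box on the incline: the weight component along the slope is m₁g sin 29° = 5 × 10 × 0.4848 = 24.240 N and the normal force is N = m₁g cos 29° = 43.731 N.
Kinetic friction opposes the box's motion up the incline: f = μN = 0.1 × 43.731 = 4.373 N acting down the slope.
Newton's second law for the box (up-slope positive): T − 24.240 − 4.373 = 5 a. For the hanging weight (downward positive): 13 × 10 − T = 13 a.
Adding the two equations eliminates T: 101.387 = 18 a, so a = 5.6326 m/s².

5.63 m/s²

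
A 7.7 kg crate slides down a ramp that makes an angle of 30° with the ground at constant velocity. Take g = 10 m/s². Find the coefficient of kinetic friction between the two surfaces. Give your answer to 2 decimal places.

0.58

At constant velocity the net force along the incline is zero: mg sin 30° = μ mg cos 30°.
So μ = tan 30° = 0.5000 / 0.8660 = 0.5774.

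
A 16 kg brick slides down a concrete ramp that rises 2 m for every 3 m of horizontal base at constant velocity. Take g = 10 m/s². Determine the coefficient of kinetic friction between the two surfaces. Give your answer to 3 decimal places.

0.667

At constant velocity the net force along the incline is zero: mg sin 33.69° = μ mg cos 33.69°.
So μ = tan 33.69° = 0.5547 / 0.8321 = 0.6666.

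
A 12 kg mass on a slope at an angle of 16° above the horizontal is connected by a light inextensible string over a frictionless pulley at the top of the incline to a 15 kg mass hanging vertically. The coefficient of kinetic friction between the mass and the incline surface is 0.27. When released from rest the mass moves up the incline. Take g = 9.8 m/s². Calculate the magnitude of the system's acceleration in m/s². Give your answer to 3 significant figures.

For the mass on the incline: the weight component along the slope is m₁g sin 16° = 12 × 9.8 × 0.2756 = 32.411 N and the normal force is N = m₁g cos 16° = 113.044 N.
Kinetic friction opposes the mass's motion up the incline: f = μN = 0.27 × 113.044 = 30.522 N acting down the slope.
Newton's second law for the mass (up-slope positive): T − 32.411 − 30.522 = 12 a. For the hanging mass (downward positive): 15 × 9.8 − T = 15 a.
Adding the two equations eliminates T: 84.067 = 27 a, so a = 3.1136 m/s².

3.11 m/s²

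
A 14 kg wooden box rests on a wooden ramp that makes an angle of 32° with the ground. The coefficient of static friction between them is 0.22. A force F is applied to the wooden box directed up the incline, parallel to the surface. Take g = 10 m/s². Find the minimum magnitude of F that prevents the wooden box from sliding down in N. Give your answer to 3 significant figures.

The normal force is N = mg cos 32° = 118.727 N. With F at its minimum the wooden box is on the verge of sliding down, so static friction is at its maximum μ_s N = 0.22 × 118.727 = 26.120 N and acts up the slope.
Equilibrium along the incline: F + μ_s N = mg sin 32°, so F = 74.189 − 26.120 = 48.069 N.

48.1 N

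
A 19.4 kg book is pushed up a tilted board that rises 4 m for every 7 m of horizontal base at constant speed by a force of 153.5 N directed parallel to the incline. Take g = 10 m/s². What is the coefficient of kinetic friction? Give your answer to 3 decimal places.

0.340

At constant speed ΣF = 0 along the incline. The applied 153.5 N acts up the slope; the weight component mg sin 29.74° = 96.251 N and kinetic friction μN both act down the slope.
So 153.5 = 96.251 + μ × 168.439, giving μ = (153.5 − 96.251) / 168.439 = 0.3399.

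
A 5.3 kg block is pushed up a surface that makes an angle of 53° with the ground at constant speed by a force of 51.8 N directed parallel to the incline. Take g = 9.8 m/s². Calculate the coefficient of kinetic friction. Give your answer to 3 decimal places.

0.330

At constant speed ΣF = 0 along the incline. The applied 51.8 N acts up the slope; the weight component mg sin 53° = 41.481 N and kinetic friction μN both act down the slope.
So 51.8 = 41.481 + μ × 31.258, giving μ = (51.8 − 41.481) / 31.258 = 0.3301.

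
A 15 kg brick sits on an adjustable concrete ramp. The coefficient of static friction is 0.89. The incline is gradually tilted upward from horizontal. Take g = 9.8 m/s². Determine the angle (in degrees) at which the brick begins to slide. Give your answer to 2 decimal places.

At the threshold of sliding, static friction is at its maximum μ_s N and exactly balances the weight component along the incline: mg sin θ = μ_s mg cos θ.
Hence tan θ = μ_s = 0.89, so θ = arctan(0.89) = 41.6691°.

41.67°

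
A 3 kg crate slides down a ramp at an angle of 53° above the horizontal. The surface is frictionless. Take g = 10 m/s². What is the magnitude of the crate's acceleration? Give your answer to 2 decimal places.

Resolving the weight along the incline: the component pulling the crate down the slope is mg sin 53° = 3 × 10 × 0.7986 = 23.958 N, and the normal force is N = mg cos 53° = 3 × 10 × 0.6018 = 18.054 N.
With no friction the net force along the incline is 23.958 N, so a = g sin 53° = 23.958 / 3 = 7.9860 m/s².

7.99 m/s²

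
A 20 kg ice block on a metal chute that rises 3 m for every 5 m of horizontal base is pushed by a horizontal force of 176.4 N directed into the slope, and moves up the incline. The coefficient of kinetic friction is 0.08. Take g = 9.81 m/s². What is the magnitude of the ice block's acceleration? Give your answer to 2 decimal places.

1.48 m/s²

The horizontal push has components F cos 30.96° = 176.4 × 0.8575 = 151.263 N up the incline and F sin 30.96° = 176.4 × 0.5145 = 90.758 N pressing into the surface.
The normal force is therefore N = mg cos 30.96° + F sin 30.96° = 168.242 + 90.758 = 259.000 N, and kinetic friction down the slope is μN = 0.08 × 259.000 = 20.720 N.
Along the incline: F cos 30.96° − mg sin 30.96° − μN = ma, so 151.263 − 100.945 − 20.720 = 20 a, giving a = 1.4799 m/s².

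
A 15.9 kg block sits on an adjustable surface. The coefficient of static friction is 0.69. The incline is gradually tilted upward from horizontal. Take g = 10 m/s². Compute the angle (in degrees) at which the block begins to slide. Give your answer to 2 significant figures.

35°

At the threshold of sliding, static friction is at its maximum μ_s N and exactly balances the weight component along the incline: mg sin θ = μ_s mg cos θ.
Hence tan θ = μ_s = 0.69, so θ = arctan(0.69) = 34.6057°.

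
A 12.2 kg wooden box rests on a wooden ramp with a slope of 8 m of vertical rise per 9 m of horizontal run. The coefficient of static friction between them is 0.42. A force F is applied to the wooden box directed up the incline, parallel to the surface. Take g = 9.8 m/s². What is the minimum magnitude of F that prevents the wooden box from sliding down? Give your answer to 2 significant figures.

42 N

The normal force is N = mg cos 41.63° = 89.360 N. With F at its minimum the wooden box is on the verge of sliding down, so static friction is at its maximum μ_s N = 0.42 × 89.360 = 37.531 N and acts up the slope.
Equilibrium along the incline: F + μ_s N = mg sin 41.63°, so F = 79.431 − 37.531 = 41.900 N.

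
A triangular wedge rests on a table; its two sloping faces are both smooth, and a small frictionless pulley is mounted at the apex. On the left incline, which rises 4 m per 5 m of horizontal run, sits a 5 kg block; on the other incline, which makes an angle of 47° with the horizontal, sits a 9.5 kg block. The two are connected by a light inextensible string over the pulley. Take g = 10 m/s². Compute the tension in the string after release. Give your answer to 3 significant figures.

44.4 N

Resolve each weight along its own incline: the 5 kg mass has component 5 × 10 × sin 38.66° = 31.235 N down its slope, and the 9.5 kg mass has 9.5 × 10 × sin 47° = 69.479 N down its slope.
The 9.5 kg side's 69.479 N exceeds the other side's 31.235 N, so that mass slides down and the 5 kg mass slides up. Taking that direction as positive, Newton's second law for the whole system gives 69.479 − 31.235 = (5 + 9.5) a, so a = 38.244 / 14.5 = 2.6375 m/s².
For the 5 kg mass (up-slope positive): T − 31.235 = 5 × 2.6375, so T = 44.422 N.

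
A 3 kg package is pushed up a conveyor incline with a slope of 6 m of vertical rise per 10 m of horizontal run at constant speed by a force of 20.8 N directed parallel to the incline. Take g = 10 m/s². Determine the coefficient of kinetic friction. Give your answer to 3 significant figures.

0.209

At constant speed ΣF = 0 along the incline. The applied 20.8 N acts up the slope; the weight component mg sin 30.96° = 15.435 N and kinetic friction μN both act down the slope.
So 20.8 = 15.435 + μ × 25.725, giving μ = (20.8 − 15.435) / 25.725 = 0.2086.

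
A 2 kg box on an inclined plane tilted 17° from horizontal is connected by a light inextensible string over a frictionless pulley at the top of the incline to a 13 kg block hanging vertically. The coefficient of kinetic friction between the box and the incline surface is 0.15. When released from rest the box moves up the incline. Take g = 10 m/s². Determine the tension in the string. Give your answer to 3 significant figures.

For the box on the incline: the weight component along the slope is m₁g sin 17° = 2 × 10 × 0.2924 = 5.848 N and the normal force is N = m₁g cos 17° = 19.126 N.
Kinetic friction opposes the box's motion up the incline: f = μN = 0.15 × 19.126 = 2.869 N acting down the slope.
Newton's second law for the box (up-slope positive): T − 5.848 − 2.869 = 2 a. For the hanging block (downward positive): 13 × 10 − T = 13 a.
Adding the two equations eliminates T: 121.283 = 15 a, so a = 8.0855 m/s².
Then from the hanging block's equation, T = 13 × (10 − 8.0855) = 24.889 N.

24.9 N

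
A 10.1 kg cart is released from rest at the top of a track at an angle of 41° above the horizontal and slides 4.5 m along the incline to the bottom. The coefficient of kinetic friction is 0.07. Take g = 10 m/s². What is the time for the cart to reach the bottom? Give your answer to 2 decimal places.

The weight component along the incline is mg sin 41° = 66.262 N and the normal force is N = mg cos 41° = 76.226 N.
Friction up the slope is f = μN = 0.07 × 76.226 = 5.336 N, so the net downslope force is 66.262 − 5.336 = 60.926 N and a = 60.926 / 10.1 = 6.0323 m/s².
Starting from rest, L = ½at², so t = √(2L/a) = √(2 × 4.5 / 6.0323) = 1.2215 s.

1.22 s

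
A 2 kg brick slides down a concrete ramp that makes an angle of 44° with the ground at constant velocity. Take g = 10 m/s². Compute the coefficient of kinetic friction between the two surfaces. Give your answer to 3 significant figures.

0.966

At constant velocity the net force along the incline is zero: mg sin 44° = μ mg cos 44°.
So μ = tan 44° = 0.6947 / 0.7193 = 0.9658.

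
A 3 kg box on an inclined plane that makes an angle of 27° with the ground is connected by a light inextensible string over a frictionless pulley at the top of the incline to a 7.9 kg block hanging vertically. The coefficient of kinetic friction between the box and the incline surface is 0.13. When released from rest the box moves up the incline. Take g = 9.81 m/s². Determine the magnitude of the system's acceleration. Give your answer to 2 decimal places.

5.57 m/s²

For the box on the incline: the weight component along the slope is m₁g sin 27° = 3 × 9.81 × 0.4540 = 13.361 N and the normal force is N = m₁g cos 27° = 26.222 N.
Kinetic friction opposes the box's motion up the incline: f = μN = 0.13 × 26.222 = 3.409 N acting down the slope.
Newton's second law for the box (up-slope positive): T − 13.361 − 3.409 = 3 a. For the hanging block (downward positive): 7.9 × 9.81 − T = 7.9 a.
Adding the two equations eliminates T: 60.729 = 10.9 a, so a = 5.5715 m/s².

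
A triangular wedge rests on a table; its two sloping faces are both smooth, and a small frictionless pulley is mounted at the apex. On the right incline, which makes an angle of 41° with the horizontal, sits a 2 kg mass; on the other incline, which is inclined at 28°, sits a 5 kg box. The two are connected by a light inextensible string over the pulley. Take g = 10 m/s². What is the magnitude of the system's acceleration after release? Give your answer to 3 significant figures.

1.48 m/s²

Resolve each weight along its own incline: the 2 kg mass has component 2 × 10 × sin 41° = 13.121 N down its slope, and the 5 kg mass has 5 × 10 × sin 28° = 23.474 N down its slope.
The 5 kg side's 23.474 N exceeds the other side's 13.121 N, so that mass slides down and the 2 kg mass slides up. Taking that direction as positive, Newton's second law for the whole system gives 23.474 − 13.121 = (2 + 5) a, so a = 10.353 / 7 = 1.4790 m/s².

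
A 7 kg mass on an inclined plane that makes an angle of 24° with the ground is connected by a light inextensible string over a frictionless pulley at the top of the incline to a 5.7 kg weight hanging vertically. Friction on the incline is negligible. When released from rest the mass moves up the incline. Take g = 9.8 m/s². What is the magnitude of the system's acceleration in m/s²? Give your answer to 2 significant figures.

For the mass on the incline: the weight component along the slope is m₁g sin 24° = 7 × 9.8 × 0.4067 = 27.900 N and the normal force is N = m₁g cos 24° = 62.669 N.
Newton's second law for the mass (up-slope positive): T − 27.900 = 7 a. For the hanging weight (downward positive): 5.7 × 9.8 − T = 5.7 a.
Adding the two equations eliminates T: 27.960 = 12.7 a, so a = 2.2016 m/s².

2.2 m/s²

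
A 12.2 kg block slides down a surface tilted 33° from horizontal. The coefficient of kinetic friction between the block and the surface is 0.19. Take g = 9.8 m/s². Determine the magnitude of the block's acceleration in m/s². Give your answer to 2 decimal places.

3.78 m/s²

Resolving the weight along the incline: the component pulling the block down the slope is mg sin 33° = 12.2 × 9.8 × 0.5446 = 65.112 N, and the normal force is N = mg cos 33° = 12.2 × 9.8 × 0.8387 = 100.275 N.
Kinetic friction acts up the slope with magnitude f = μN = 0.19 × 100.275 = 19.052 N.
Net force along the incline is 65.112 − 19.052 = 46.060 N, so a = 46.060 / 12.2 = 3.7754 m/s².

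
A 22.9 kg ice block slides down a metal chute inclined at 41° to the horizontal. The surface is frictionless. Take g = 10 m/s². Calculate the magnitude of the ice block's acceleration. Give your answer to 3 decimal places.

6.561 m/s²

Resolving the weight along the incline: the component pulling the ice block down the slope is mg sin 41° = 22.9 × 10 × 0.6561 = 150.247 N, and the normal force is N = mg cos 41° = 22.9 × 10 × 0.7547 = 172.826 N.
With no friction the net force along the incline is 150.247 N, so a = g sin 41° = 150.247 / 22.9 = 6.5610 m/s².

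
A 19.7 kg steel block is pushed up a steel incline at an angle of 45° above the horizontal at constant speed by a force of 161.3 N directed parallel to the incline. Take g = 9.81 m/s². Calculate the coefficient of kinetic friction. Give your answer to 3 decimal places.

At constant speed ΣF = 0 along the incline. The applied 161.3 N acts up the slope; the weight component mg sin 45° = 136.653 N and kinetic friction μN both act down the slope.
So 161.3 = 136.653 + μ × 136.653, giving μ = (161.3 − 136.653) / 136.653 = 0.1804.

0.180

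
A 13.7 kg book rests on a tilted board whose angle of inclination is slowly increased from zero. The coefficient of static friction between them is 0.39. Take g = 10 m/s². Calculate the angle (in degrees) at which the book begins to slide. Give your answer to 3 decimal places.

21.306°

At the threshold of sliding, static friction is at its maximum μ_s N and exactly balances the weight component along the incline: mg sin θ = μ_s mg cos θ.
Hence tan θ = μ_s = 0.39, so θ = arctan(0.39) = 21.3058°.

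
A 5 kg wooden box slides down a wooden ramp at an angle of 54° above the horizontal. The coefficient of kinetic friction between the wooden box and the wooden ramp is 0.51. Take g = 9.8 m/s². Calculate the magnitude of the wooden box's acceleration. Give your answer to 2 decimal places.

4.99 m/s²

Resolving the weight along the incline: the component pulling the wooden box down the slope is mg sin 54° = 5 × 9.8 × 0.8090 = 39.641 N, and the normal force is N = mg cos 54° = 5 × 9.8 × 0.5878 = 28.802 N.
Kinetic friction acts up the slope with magnitude f = μN = 0.51 × 28.802 = 14.689 N.
Net force along the incline is 39.641 − 14.689 = 24.952 N, so a = 24.952 / 5 = 4.9904 m/s².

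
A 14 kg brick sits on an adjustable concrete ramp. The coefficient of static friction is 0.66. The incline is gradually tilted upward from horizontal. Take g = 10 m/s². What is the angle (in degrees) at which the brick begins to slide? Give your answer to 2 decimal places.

33.42°

At the threshold of sliding, static friction is at its maximum μ_s N and exactly balances the weight component along the incline: mg sin θ = μ_s mg cos θ.
Hence tan θ = μ_s = 0.66, so θ = arctan(0.66) = 33.4248°.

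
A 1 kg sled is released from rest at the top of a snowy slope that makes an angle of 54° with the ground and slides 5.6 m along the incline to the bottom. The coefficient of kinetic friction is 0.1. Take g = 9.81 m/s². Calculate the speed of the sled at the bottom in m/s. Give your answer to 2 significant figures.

The weight component along the incline is mg sin 54° = 7.936 N and the normal force is N = mg cos 54° = 5.766 N.
Friction up the slope is f = μN = 0.1 × 5.766 = 0.577 N, so the net downslope force is 7.936 − 0.577 = 7.359 N and a = 7.359 / 1 = 7.3590 m/s².
Starting from rest over a distance of 5.6 m, v² = 2aL = 2 × 7.3590 × 5.6 = 82.4208, so v = 9.0786 m/s.

9.1 m/s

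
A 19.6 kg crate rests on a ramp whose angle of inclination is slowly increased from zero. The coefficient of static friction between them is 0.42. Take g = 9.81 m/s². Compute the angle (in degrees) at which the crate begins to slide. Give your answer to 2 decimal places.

22.78°

At the threshold of sliding, static friction is at its maximum μ_s N and exactly balances the weight component along the incline: mg sin θ = μ_s mg cos θ.
Hence tan θ = μ_s = 0.42, so θ = arctan(0.42) = 22.7824°.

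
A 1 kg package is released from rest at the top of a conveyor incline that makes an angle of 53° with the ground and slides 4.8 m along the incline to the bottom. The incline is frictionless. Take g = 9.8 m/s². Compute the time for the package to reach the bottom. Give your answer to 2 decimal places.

1.11 s

The weight component along the incline is mg sin 53° = 7.827 N and the normal force is N = mg cos 53° = 5.898 N.
With no friction, a = g sin 53° = 7.8266 m/s².
Starting from rest, L = ½at², so t = √(2L/a) = √(2 × 4.8 / 7.8266) = 1.1075 s.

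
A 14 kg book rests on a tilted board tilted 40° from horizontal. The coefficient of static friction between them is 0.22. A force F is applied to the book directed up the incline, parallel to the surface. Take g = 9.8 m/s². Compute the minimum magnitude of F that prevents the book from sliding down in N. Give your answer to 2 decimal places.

65.07 N

The normal force is N = mg cos 40° = 105.101 N. With F at its minimum the book is on the verge of sliding down, so static friction is at its maximum μ_s N = 0.22 × 105.101 = 23.122 N and acts up the slope.
Equilibrium along the incline: F + μ_s N = mg sin 40°, so F = 88.190 − 23.122 = 65.068 N.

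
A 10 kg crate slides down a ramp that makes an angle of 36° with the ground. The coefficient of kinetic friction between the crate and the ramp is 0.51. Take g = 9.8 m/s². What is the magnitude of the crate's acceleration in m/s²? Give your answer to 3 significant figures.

Resolving the weight along the incline: the component pulling the crate down the slope is mg sin 36° = 10 × 9.8 × 0.5878 = 57.604 N, and the normal force is N = mg cos 36° = 10 × 9.8 × 0.8090 = 79.282 N.
Kinetic friction acts up the slope with magnitude f = μN = 0.51 × 79.282 = 40.434 N.
Net force along the incline is 57.604 − 40.434 = 17.170 N, so a = 17.170 / 10 = 1.7170 m/s².

1.72 m/s²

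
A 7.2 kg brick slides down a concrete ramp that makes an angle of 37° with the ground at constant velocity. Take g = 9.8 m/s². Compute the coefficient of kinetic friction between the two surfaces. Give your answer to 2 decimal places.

0.75

At constant velocity the net force along the incline is zero: mg sin 37° = μ mg cos 37°.
So μ = tan 37° = 0.6018 / 0.7986 = 0.7536.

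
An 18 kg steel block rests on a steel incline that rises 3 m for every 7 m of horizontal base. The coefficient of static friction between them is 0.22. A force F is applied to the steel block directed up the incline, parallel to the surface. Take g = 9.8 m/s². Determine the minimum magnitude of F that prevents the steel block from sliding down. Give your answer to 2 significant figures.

34 N

The normal force is N = mg cos 23.20° = 162.137 N. With F at its minimum the steel block is on the verge of sliding down, so static friction is at its maximum μ_s N = 0.22 × 162.137 = 35.670 N and acts up the slope.
Equilibrium along the incline: F + μ_s N = mg sin 23.20°, so F = 69.487 − 35.670 = 33.817 N.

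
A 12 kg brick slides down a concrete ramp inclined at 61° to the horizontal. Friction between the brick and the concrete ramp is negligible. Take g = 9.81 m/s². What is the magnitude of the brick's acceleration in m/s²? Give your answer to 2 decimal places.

8.58 m/s²

Resolving the weight along the incline: the component pulling the brick down the slope is mg sin 61° = 12 × 9.81 × 0.8746 = 102.958 N, and the normal force is N = mg cos 61° = 12 × 9.81 × 0.4848 = 57.071 N.
With no friction the net force along the incline is 102.958 N, so a = g sin 61° = 102.958 / 12 = 8.5798 m/s².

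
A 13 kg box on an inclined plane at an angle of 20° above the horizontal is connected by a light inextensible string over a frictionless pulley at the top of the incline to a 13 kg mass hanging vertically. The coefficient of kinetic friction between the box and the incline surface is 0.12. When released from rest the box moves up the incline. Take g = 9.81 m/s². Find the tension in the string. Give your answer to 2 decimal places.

For the box on the incline: the weight component along the slope is m₁g sin 20° = 13 × 9.81 × 0.3420 = 43.615 N and the normal force is N = m₁g cos 20° = 119.839 N.
Kinetic friction opposes the box's motion up the incline: f = μN = 0.12 × 119.839 = 14.381 N acting down the slope.
Newton's second law for the box (up-slope positive): T − 43.615 − 14.381 = 13 a. For the hanging mass (downward positive): 13 × 9.81 − T = 13 a.
Adding the two equations eliminates T: 69.534 = 26 a, so a = 2.6744 m/s².
Then from the hanging mass's equation, T = 13 × (9.81 − 2.6744) = 92.763 N.

92.76 N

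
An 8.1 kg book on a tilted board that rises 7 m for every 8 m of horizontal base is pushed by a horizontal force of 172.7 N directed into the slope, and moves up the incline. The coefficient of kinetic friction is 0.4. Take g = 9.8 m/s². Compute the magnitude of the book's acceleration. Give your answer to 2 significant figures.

1.0 m/s²

The horizontal push has components F cos 41.19° = 172.7 × 0.7526 = 129.974 N up the incline and F sin 41.19° = 172.7 × 0.6585 = 113.723 N pressing into the surface.
The normal force is therefore N = mg cos 41.19° + F sin 41.19° = 59.741 + 113.723 = 173.464 N, and kinetic friction down the slope is μN = 0.4 × 173.464 = 69.386 N.
Along the incline: F cos 41.19° − mg sin 41.19° − μN = ma, so 129.974 − 52.272 − 69.386 = 8.1 a, giving a = 1.0267 m/s².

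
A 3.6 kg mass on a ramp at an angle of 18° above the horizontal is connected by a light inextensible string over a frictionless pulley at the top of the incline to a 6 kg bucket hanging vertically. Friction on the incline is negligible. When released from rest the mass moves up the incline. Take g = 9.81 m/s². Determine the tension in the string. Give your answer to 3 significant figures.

28.9 N

For the mass on the incline: the weight component along the slope is m₁g sin 18° = 3.6 × 9.81 × 0.3090 = 10.913 N and the normal force is N = m₁g cos 18° = 33.588 N.
Newton's second law for the mass (up-slope positive): T − 10.913 = 3.6 a. For the hanging bucket (downward positive): 6 × 9.81 − T = 6 a.
Adding the two equations eliminates T: 47.947 = 9.6 a, so a = 4.9945 m/s².
Then from the hanging bucket's equation, T = 6 × (9.81 − 4.9945) = 28.893 N.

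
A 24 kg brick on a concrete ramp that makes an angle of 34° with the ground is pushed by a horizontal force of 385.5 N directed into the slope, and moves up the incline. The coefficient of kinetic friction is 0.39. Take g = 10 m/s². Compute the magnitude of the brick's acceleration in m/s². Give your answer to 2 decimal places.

0.99 m/s²

The horizontal push has components F cos 34° = 385.5 × 0.8290 = 319.579 N up the incline and F sin 34° = 385.5 × 0.5592 = 215.572 N pressing into the surface.
The normal force is therefore N = mg cos 34° + F sin 34° = 198.960 + 215.572 = 414.532 N, and kinetic friction down the slope is μN = 0.39 × 414.532 = 161.667 N.
Along the incline: F cos 34° − mg sin 34° − μN = ma, so 319.579 − 134.208 − 161.667 = 24 a, giving a = 0.9877 m/s².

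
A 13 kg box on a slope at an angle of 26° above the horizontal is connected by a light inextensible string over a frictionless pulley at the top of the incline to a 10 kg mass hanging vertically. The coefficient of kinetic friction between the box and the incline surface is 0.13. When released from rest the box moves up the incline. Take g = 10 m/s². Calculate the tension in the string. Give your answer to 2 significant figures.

88 N

For the box on the incline: the weight component along the slope is m₁g sin 26° = 13 × 10 × 0.4384 = 56.992 N and the normal force is N = m₁g cos 26° = 116.843 N.
Kinetic friction opposes the box's motion up the incline: f = μN = 0.13 × 116.843 = 15.190 N acting down the slope.
Newton's second law for the box (up-slope positive): T − 56.992 − 15.190 = 13 a. For the hanging mass (downward positive): 10 × 10 − T = 10 a.
Adding the two equations eliminates T: 27.818 = 23 a, so a = 1.2095 m/s².
Then from the hanging mass's equation, T = 10 × (10 − 1.2095) = 87.905 N.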